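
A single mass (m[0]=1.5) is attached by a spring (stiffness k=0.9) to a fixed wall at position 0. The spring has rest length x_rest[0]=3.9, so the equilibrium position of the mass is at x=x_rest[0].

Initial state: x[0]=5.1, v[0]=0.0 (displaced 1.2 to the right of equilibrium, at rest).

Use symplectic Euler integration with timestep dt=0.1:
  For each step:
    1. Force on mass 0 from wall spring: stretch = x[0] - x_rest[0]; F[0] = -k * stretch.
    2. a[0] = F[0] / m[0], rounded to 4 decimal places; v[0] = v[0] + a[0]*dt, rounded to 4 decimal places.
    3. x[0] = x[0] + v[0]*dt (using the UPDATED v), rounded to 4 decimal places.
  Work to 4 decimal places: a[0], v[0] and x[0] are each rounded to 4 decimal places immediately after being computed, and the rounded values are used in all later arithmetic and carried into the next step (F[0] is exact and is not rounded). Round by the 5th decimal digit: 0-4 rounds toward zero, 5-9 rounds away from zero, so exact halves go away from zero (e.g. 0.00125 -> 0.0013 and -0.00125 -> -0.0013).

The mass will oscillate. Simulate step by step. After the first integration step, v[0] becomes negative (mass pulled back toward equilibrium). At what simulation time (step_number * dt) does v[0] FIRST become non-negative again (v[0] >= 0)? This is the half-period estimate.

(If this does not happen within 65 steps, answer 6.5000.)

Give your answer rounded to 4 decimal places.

Step 0: x=[5.1000] v=[0.0000]
Step 1: x=[5.0928] v=[-0.0720]
Step 2: x=[5.0784] v=[-0.1436]
Step 3: x=[5.0570] v=[-0.2143]
Step 4: x=[5.0286] v=[-0.2837]
Step 5: x=[4.9935] v=[-0.3514]
Step 6: x=[4.9518] v=[-0.4170]
Step 7: x=[4.9038] v=[-0.4801]
Step 8: x=[4.8498] v=[-0.5403]
Step 9: x=[4.7901] v=[-0.5973]
Step 10: x=[4.7250] v=[-0.6507]
Step 11: x=[4.6550] v=[-0.7002]
Step 12: x=[4.5805] v=[-0.7455]
Step 13: x=[4.5019] v=[-0.7863]
Step 14: x=[4.4197] v=[-0.8224]
Step 15: x=[4.3343] v=[-0.8536]
Step 16: x=[4.2463] v=[-0.8797]
Step 17: x=[4.1563] v=[-0.9005]
Step 18: x=[4.0647] v=[-0.9159]
Step 19: x=[3.9721] v=[-0.9258]
Step 20: x=[3.8791] v=[-0.9301]
Step 21: x=[3.7862] v=[-0.9289]
Step 22: x=[3.6940] v=[-0.9221]
Step 23: x=[3.6030] v=[-0.9097]
Step 24: x=[3.5138] v=[-0.8919]
Step 25: x=[3.4269] v=[-0.8687]
Step 26: x=[3.3429] v=[-0.8403]
Step 27: x=[3.2622] v=[-0.8069]
Step 28: x=[3.1853] v=[-0.7686]
Step 29: x=[3.1127] v=[-0.7257]
Step 30: x=[3.0449] v=[-0.6785]
Step 31: x=[2.9822] v=[-0.6272]
Step 32: x=[2.9250] v=[-0.5721]
Step 33: x=[2.8736] v=[-0.5136]
Step 34: x=[2.8284] v=[-0.4520]
Step 35: x=[2.7896] v=[-0.3877]
Step 36: x=[2.7575] v=[-0.3211]
Step 37: x=[2.7322] v=[-0.2526]
Step 38: x=[2.7140] v=[-0.1825]
Step 39: x=[2.7029] v=[-0.1113]
Step 40: x=[2.6990] v=[-0.0395]
Step 41: x=[2.7023] v=[0.0326]
First v>=0 after going negative at step 41, time=4.1000

Answer: 4.1000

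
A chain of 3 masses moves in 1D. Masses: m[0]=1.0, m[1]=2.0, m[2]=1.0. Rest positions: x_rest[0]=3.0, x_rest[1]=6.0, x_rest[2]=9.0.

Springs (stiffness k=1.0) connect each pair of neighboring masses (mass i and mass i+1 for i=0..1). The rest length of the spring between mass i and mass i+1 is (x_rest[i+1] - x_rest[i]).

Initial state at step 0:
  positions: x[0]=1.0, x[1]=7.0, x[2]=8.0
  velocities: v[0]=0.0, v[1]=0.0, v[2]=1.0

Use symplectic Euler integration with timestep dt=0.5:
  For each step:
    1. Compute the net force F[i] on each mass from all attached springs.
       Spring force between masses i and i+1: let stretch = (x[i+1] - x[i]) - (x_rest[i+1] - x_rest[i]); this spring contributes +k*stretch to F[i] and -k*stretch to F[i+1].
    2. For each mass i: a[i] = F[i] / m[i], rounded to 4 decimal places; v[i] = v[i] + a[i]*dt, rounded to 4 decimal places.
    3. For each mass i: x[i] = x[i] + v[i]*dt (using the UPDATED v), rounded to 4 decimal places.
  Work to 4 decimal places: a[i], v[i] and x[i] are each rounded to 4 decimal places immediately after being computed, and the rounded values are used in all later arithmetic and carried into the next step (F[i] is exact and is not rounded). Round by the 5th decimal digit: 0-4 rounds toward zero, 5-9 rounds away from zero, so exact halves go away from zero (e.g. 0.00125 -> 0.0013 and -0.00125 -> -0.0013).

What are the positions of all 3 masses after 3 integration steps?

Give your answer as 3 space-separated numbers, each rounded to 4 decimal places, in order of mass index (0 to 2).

Answer: 3.9610 4.8750 10.7891

Derivation:
Step 0: x=[1.0000 7.0000 8.0000] v=[0.0000 0.0000 1.0000]
Step 1: x=[1.7500 6.3750 9.0000] v=[1.5000 -1.2500 2.0000]
Step 2: x=[2.9063 5.5000 10.0938] v=[2.3125 -1.7500 2.1875]
Step 3: x=[3.9610 4.8750 10.7891] v=[2.1094 -1.2500 1.3906]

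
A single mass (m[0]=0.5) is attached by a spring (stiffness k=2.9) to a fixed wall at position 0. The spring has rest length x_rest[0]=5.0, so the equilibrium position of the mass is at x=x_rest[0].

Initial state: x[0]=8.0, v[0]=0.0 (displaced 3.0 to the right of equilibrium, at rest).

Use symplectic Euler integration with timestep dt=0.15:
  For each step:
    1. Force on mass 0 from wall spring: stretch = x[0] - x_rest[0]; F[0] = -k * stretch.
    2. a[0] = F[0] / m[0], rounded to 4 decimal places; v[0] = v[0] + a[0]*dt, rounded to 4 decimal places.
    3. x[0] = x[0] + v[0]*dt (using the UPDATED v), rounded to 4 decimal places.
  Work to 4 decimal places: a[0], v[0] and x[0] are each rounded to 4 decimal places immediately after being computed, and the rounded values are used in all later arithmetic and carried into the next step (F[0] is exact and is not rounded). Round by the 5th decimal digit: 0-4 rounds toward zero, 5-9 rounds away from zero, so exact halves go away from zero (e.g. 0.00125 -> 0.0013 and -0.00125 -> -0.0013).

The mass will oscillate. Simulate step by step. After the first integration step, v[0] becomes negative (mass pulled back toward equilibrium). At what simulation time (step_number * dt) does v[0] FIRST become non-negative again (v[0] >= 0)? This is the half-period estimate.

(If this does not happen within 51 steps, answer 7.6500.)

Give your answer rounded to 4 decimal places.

Answer: 1.3500

Derivation:
Step 0: x=[8.0000] v=[0.0000]
Step 1: x=[7.6085] v=[-2.6100]
Step 2: x=[6.8766] v=[-4.8794]
Step 3: x=[5.8998] v=[-6.5120]
Step 4: x=[4.8056] v=[-7.2948]
Step 5: x=[3.7367] v=[-7.1257]
Step 6: x=[2.8327] v=[-6.0266]
Step 7: x=[2.2115] v=[-4.1411]
Step 8: x=[1.9542] v=[-1.7151]
Step 9: x=[2.0944] v=[0.9347]
First v>=0 after going negative at step 9, time=1.3500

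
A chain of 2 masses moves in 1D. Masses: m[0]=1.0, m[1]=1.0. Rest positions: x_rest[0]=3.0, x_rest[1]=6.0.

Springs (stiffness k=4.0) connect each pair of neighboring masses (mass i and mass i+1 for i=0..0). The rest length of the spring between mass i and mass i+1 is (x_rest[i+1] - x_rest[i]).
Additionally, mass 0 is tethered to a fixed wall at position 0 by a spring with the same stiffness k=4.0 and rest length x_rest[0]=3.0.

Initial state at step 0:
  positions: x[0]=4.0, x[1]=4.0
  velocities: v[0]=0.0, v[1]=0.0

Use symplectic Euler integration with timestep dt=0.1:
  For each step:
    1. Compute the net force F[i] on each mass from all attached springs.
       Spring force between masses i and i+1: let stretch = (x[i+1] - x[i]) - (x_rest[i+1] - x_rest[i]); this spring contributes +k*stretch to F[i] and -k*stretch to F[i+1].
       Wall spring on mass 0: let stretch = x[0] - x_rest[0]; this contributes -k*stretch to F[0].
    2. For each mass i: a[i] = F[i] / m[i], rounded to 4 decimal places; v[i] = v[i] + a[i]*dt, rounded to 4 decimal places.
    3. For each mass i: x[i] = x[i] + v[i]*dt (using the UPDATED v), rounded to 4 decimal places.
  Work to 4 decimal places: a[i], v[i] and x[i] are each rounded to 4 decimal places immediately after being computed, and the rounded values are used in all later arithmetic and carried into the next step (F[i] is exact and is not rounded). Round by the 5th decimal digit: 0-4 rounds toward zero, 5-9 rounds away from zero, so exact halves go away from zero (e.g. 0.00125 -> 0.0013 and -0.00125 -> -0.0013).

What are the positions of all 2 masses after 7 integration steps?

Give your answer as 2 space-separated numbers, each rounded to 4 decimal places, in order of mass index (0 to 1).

Step 0: x=[4.0000 4.0000] v=[0.0000 0.0000]
Step 1: x=[3.8400 4.1200] v=[-1.6000 1.2000]
Step 2: x=[3.5376 4.3488] v=[-3.0240 2.2880]
Step 3: x=[3.1261 4.6652] v=[-4.1146 3.1635]
Step 4: x=[2.6512 5.0400] v=[-4.7494 3.7479]
Step 5: x=[2.1658 5.4392] v=[-4.8544 3.9924]
Step 6: x=[1.7247 5.8275] v=[-4.4114 3.8830]
Step 7: x=[1.3787 6.1717] v=[-3.4602 3.4419]

Answer: 1.3787 6.1717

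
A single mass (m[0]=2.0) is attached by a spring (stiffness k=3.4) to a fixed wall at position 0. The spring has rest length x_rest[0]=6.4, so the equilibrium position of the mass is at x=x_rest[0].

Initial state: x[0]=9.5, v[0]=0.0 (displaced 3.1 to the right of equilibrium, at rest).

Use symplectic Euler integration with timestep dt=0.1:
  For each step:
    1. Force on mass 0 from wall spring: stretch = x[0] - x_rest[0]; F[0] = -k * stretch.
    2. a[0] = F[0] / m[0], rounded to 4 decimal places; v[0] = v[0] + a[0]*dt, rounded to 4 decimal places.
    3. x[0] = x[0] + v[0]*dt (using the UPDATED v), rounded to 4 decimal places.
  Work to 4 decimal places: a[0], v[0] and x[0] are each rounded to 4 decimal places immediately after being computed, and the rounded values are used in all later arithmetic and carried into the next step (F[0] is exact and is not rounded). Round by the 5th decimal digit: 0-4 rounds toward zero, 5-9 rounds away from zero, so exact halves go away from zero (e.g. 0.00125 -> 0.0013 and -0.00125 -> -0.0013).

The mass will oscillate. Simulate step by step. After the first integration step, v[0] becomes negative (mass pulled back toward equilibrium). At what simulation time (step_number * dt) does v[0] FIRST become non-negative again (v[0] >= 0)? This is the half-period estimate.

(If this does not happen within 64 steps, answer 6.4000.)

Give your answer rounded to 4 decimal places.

Step 0: x=[9.5000] v=[0.0000]
Step 1: x=[9.4473] v=[-0.5270]
Step 2: x=[9.3428] v=[-1.0450]
Step 3: x=[9.1883] v=[-1.5453]
Step 4: x=[8.9864] v=[-2.0193]
Step 5: x=[8.7405] v=[-2.4590]
Step 6: x=[8.4548] v=[-2.8569]
Step 7: x=[8.1342] v=[-3.2062]
Step 8: x=[7.7841] v=[-3.5010]
Step 9: x=[7.4105] v=[-3.7363]
Step 10: x=[7.0197] v=[-3.9081]
Step 11: x=[6.6184] v=[-4.0135]
Step 12: x=[6.2133] v=[-4.0506]
Step 13: x=[5.8114] v=[-4.0189]
Step 14: x=[5.4195] v=[-3.9188]
Step 15: x=[5.0443] v=[-3.7521]
Step 16: x=[4.6921] v=[-3.5216]
Step 17: x=[4.3690] v=[-3.2313]
Step 18: x=[4.0804] v=[-2.8860]
Step 19: x=[3.8312] v=[-2.4917]
Step 20: x=[3.6257] v=[-2.0550]
Step 21: x=[3.4674] v=[-1.5834]
Step 22: x=[3.3589] v=[-1.0849]
Step 23: x=[3.3021] v=[-0.5679]
Step 24: x=[3.2980] v=[-0.0413]
Step 25: x=[3.3466] v=[0.4860]
First v>=0 after going negative at step 25, time=2.5000

Answer: 2.5000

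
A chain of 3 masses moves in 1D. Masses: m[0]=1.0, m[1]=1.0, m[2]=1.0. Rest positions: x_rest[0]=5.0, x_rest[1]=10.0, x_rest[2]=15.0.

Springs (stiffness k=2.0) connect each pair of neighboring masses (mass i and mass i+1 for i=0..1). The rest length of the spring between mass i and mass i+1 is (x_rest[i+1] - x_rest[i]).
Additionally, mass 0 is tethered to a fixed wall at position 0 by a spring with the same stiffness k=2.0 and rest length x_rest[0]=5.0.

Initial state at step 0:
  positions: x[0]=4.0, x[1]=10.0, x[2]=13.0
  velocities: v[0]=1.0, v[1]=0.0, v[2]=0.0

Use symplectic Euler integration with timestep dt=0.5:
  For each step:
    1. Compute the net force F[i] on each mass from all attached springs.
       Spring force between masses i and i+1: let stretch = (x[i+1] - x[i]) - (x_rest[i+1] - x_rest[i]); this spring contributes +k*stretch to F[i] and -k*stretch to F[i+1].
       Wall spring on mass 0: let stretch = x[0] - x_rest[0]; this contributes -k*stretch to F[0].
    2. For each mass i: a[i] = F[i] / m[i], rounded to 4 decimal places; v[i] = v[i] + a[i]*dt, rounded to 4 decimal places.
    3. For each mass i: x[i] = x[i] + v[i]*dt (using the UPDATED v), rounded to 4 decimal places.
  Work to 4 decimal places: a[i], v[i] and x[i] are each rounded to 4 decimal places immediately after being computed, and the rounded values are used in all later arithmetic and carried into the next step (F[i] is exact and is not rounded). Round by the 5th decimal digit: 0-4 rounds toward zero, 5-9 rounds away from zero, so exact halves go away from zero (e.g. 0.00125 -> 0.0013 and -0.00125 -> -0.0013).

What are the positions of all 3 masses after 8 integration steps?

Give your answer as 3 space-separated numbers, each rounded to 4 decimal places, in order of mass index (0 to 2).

Answer: 5.1368 12.3242 15.7110

Derivation:
Step 0: x=[4.0000 10.0000 13.0000] v=[1.0000 0.0000 0.0000]
Step 1: x=[5.5000 8.5000 14.0000] v=[3.0000 -3.0000 2.0000]
Step 2: x=[5.7500 8.2500 14.7500] v=[0.5000 -0.5000 1.5000]
Step 3: x=[4.3750 10.0000 14.7500] v=[-2.7500 3.5000 0.0000]
Step 4: x=[3.6250 11.3125 14.8750] v=[-1.5000 2.6250 0.2500]
Step 5: x=[4.9063 10.5625 15.7188] v=[2.5625 -1.5000 1.6875]
Step 6: x=[6.5625 9.5626 16.4844] v=[3.3124 -1.9999 1.5312]
Step 7: x=[6.4375 10.5235 16.2891] v=[-0.2500 1.9218 -0.3906]
Step 8: x=[5.1368 12.3242 15.7110] v=[-2.6015 3.6014 -1.1562]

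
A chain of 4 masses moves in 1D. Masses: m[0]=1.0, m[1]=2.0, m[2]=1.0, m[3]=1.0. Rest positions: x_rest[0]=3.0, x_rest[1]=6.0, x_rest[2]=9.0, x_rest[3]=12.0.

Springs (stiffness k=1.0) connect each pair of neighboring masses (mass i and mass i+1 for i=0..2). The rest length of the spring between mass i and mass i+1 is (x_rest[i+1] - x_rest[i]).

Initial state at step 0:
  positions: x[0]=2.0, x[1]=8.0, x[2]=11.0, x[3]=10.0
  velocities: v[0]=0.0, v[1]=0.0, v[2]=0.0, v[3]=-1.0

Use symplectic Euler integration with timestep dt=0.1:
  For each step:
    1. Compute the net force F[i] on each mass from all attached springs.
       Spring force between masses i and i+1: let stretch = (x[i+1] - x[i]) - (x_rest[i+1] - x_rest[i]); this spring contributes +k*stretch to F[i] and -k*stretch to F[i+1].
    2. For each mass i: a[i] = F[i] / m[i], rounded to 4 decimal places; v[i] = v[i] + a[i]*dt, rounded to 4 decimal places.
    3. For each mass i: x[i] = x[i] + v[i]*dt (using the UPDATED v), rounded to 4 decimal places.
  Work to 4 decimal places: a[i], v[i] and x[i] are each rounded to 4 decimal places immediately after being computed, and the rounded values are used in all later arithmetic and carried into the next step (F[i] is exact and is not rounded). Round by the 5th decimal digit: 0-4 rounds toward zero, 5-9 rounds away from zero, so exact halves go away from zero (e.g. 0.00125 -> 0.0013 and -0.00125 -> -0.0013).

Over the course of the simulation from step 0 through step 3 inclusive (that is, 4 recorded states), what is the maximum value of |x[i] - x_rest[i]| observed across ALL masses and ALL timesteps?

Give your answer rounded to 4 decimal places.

Answer: 2.0798

Derivation:
Step 0: x=[2.0000 8.0000 11.0000 10.0000] v=[0.0000 0.0000 0.0000 -1.0000]
Step 1: x=[2.0300 7.9850 10.9600 9.9400] v=[0.3000 -0.1500 -0.4000 -0.6000]
Step 2: x=[2.0896 7.9551 10.8801 9.9202] v=[0.5955 -0.2990 -0.7995 -0.1980]
Step 3: x=[2.1778 7.9105 10.7613 9.9400] v=[0.8821 -0.4460 -1.1880 0.1980]
Max displacement = 2.0798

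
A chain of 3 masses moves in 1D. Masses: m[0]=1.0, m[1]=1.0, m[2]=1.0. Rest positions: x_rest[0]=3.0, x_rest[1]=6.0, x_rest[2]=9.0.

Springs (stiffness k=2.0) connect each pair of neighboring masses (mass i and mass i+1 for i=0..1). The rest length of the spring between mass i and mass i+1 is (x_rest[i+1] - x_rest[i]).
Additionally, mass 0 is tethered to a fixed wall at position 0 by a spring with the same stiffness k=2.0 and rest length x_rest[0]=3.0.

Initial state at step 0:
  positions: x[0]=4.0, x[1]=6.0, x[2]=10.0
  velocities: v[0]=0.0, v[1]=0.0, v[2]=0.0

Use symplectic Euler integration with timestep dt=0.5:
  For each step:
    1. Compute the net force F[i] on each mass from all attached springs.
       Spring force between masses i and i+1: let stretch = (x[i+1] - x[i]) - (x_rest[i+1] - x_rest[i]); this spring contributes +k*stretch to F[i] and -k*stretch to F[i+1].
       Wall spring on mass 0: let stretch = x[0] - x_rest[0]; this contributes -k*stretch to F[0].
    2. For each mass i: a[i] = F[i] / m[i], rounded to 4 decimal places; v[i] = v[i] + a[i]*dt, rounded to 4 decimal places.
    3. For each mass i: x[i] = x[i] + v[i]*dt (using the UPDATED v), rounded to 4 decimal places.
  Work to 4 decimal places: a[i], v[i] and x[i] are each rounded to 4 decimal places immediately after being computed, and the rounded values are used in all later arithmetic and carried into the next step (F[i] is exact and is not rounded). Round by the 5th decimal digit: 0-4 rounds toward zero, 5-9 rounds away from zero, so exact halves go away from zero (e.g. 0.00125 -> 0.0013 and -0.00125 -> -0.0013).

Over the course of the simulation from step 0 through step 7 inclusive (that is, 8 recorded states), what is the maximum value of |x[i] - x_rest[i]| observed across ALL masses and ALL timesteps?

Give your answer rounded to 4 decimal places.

Answer: 1.2500

Derivation:
Step 0: x=[4.0000 6.0000 10.0000] v=[0.0000 0.0000 0.0000]
Step 1: x=[3.0000 7.0000 9.5000] v=[-2.0000 2.0000 -1.0000]
Step 2: x=[2.5000 7.2500 9.2500] v=[-1.0000 0.5000 -0.5000]
Step 3: x=[3.1250 6.1250 9.5000] v=[1.2500 -2.2500 0.5000]
Step 4: x=[3.6875 5.1875 9.5625] v=[1.1250 -1.8750 0.1250]
Step 5: x=[3.1563 5.6875 8.9375] v=[-1.0625 1.0000 -1.2500]
Step 6: x=[2.3125 6.5469 8.1875] v=[-1.6876 1.7188 -1.5000]
Step 7: x=[2.4297 6.1094 8.1172] v=[0.2343 -0.8750 -0.1406]
Max displacement = 1.2500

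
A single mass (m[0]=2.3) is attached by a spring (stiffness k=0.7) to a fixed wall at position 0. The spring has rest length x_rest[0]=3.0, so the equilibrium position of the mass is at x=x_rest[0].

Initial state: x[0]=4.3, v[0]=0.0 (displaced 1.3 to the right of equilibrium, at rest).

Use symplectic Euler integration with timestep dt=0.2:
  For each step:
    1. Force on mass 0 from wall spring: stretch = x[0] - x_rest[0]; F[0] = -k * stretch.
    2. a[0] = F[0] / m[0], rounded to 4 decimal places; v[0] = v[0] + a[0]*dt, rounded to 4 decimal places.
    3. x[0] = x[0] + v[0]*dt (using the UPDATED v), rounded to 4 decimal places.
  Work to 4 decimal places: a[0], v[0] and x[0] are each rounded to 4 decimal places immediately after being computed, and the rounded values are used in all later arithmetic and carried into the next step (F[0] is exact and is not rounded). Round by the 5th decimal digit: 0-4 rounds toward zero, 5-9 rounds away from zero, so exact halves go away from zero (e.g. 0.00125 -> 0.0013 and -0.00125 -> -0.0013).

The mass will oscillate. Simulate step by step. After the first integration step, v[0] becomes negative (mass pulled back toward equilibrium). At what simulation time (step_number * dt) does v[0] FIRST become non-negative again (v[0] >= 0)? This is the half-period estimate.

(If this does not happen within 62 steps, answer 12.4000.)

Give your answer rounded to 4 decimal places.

Step 0: x=[4.3000] v=[0.0000]
Step 1: x=[4.2842] v=[-0.0791]
Step 2: x=[4.2527] v=[-0.1573]
Step 3: x=[4.2060] v=[-0.2336]
Step 4: x=[4.1446] v=[-0.3070]
Step 5: x=[4.0693] v=[-0.3767]
Step 6: x=[3.9809] v=[-0.4418]
Step 7: x=[3.8806] v=[-0.5015]
Step 8: x=[3.7696] v=[-0.5551]
Step 9: x=[3.6492] v=[-0.6019]
Step 10: x=[3.5209] v=[-0.6414]
Step 11: x=[3.3863] v=[-0.6731]
Step 12: x=[3.2470] v=[-0.6966]
Step 13: x=[3.1047] v=[-0.7116]
Step 14: x=[2.9611] v=[-0.7180]
Step 15: x=[2.8180] v=[-0.7156]
Step 16: x=[2.6771] v=[-0.7045]
Step 17: x=[2.5401] v=[-0.6848]
Step 18: x=[2.4087] v=[-0.6568]
Step 19: x=[2.2845] v=[-0.6208]
Step 20: x=[2.1691] v=[-0.5772]
Step 21: x=[2.0638] v=[-0.5266]
Step 22: x=[1.9699] v=[-0.4696]
Step 23: x=[1.8885] v=[-0.4069]
Step 24: x=[1.8207] v=[-0.3392]
Step 25: x=[1.7672] v=[-0.2674]
Step 26: x=[1.7287] v=[-0.1924]
Step 27: x=[1.7057] v=[-0.1150]
Step 28: x=[1.6985] v=[-0.0362]
Step 29: x=[1.7071] v=[0.0430]
First v>=0 after going negative at step 29, time=5.8000

Answer: 5.8000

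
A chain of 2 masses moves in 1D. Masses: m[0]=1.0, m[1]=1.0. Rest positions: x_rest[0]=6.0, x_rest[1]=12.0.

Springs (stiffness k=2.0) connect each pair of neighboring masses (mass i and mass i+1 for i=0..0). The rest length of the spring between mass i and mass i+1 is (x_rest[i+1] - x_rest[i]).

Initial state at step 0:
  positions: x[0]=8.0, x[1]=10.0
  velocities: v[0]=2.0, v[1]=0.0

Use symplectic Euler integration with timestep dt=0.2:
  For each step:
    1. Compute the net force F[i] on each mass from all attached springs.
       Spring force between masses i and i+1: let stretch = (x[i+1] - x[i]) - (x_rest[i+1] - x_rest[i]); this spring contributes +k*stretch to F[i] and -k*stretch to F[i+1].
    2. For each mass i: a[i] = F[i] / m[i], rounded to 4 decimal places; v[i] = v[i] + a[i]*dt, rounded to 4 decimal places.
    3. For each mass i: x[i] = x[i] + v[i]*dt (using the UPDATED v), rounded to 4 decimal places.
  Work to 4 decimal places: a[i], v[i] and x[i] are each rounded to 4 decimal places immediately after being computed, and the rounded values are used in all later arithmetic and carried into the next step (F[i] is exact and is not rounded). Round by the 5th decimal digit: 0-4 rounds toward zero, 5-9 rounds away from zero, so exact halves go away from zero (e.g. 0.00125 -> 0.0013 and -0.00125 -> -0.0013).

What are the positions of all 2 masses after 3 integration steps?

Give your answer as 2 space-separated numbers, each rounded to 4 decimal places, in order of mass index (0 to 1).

Answer: 7.4049 11.7951

Derivation:
Step 0: x=[8.0000 10.0000] v=[2.0000 0.0000]
Step 1: x=[8.0800 10.3200] v=[0.4000 1.6000]
Step 2: x=[7.8592 10.9408] v=[-1.1040 3.1040]
Step 3: x=[7.4049 11.7951] v=[-2.2714 4.2714]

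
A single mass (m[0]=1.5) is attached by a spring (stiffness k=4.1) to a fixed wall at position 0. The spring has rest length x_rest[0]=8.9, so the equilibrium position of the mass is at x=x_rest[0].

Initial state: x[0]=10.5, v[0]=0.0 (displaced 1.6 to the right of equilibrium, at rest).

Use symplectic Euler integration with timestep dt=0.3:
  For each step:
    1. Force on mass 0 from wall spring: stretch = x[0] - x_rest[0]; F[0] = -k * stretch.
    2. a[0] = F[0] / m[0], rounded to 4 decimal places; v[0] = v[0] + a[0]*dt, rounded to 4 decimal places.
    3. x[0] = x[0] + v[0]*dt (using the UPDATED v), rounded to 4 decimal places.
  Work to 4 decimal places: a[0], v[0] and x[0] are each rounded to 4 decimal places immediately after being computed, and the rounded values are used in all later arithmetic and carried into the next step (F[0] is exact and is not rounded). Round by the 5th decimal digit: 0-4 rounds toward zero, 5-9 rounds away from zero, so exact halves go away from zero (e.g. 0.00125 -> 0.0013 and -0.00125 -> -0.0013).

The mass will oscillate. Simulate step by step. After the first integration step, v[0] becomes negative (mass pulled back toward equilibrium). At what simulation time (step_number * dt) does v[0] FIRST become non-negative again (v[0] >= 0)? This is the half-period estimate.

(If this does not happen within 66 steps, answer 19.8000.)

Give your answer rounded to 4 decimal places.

Answer: 2.1000

Derivation:
Step 0: x=[10.5000] v=[0.0000]
Step 1: x=[10.1064] v=[-1.3120]
Step 2: x=[9.4160] v=[-2.3013]
Step 3: x=[8.5987] v=[-2.7244]
Step 4: x=[7.8555] v=[-2.4773]
Step 5: x=[7.3693] v=[-1.6208]
Step 6: x=[7.2596] v=[-0.3656]
Step 7: x=[7.5535] v=[0.9795]
First v>=0 after going negative at step 7, time=2.1000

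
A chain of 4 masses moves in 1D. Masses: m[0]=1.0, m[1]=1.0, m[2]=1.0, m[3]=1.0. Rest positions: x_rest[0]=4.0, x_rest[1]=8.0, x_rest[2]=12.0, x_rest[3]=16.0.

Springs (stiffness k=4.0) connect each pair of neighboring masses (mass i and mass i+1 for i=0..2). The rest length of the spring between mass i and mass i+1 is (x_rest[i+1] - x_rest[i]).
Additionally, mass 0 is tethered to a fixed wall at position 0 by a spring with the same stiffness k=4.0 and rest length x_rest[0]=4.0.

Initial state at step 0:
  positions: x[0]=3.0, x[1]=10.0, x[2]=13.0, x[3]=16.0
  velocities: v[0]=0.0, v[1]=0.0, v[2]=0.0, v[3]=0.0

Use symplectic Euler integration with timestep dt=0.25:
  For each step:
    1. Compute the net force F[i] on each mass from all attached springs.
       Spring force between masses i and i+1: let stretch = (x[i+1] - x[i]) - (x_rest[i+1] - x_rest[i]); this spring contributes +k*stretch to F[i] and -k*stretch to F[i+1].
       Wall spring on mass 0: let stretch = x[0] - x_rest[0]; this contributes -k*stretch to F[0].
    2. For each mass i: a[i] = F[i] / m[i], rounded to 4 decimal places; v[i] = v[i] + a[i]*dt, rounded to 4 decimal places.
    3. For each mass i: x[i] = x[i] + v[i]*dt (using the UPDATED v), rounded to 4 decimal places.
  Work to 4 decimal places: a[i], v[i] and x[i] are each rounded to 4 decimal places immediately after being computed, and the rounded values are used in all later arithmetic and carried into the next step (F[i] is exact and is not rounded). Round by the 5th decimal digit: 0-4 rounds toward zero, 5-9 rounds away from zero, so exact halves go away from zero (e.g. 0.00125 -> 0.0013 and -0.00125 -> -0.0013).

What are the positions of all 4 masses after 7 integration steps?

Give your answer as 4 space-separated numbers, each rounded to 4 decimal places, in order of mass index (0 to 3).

Answer: 2.4069 8.6770 12.7859 15.9068

Derivation:
Step 0: x=[3.0000 10.0000 13.0000 16.0000] v=[0.0000 0.0000 0.0000 0.0000]
Step 1: x=[4.0000 9.0000 13.0000 16.2500] v=[4.0000 -4.0000 0.0000 1.0000]
Step 2: x=[5.2500 7.7500 12.8125 16.6875] v=[5.0000 -5.0000 -0.7500 1.7500]
Step 3: x=[5.8125 7.1406 12.3281 17.1563] v=[2.2500 -2.4375 -1.9375 1.8750]
Step 4: x=[5.2539 7.4961 11.7539 17.4180] v=[-2.2344 1.4219 -2.2968 1.0468]
Step 5: x=[3.9424 8.3555 11.5313 17.2637] v=[-5.2461 3.4375 -0.8905 -0.6173]
Step 6: x=[2.7486 8.9056 11.9478 16.6763] v=[-4.7754 2.2002 1.6661 -2.3497]
Step 7: x=[2.4069 8.6770 12.7859 15.9068] v=[-1.3670 -0.9146 3.3524 -3.0782]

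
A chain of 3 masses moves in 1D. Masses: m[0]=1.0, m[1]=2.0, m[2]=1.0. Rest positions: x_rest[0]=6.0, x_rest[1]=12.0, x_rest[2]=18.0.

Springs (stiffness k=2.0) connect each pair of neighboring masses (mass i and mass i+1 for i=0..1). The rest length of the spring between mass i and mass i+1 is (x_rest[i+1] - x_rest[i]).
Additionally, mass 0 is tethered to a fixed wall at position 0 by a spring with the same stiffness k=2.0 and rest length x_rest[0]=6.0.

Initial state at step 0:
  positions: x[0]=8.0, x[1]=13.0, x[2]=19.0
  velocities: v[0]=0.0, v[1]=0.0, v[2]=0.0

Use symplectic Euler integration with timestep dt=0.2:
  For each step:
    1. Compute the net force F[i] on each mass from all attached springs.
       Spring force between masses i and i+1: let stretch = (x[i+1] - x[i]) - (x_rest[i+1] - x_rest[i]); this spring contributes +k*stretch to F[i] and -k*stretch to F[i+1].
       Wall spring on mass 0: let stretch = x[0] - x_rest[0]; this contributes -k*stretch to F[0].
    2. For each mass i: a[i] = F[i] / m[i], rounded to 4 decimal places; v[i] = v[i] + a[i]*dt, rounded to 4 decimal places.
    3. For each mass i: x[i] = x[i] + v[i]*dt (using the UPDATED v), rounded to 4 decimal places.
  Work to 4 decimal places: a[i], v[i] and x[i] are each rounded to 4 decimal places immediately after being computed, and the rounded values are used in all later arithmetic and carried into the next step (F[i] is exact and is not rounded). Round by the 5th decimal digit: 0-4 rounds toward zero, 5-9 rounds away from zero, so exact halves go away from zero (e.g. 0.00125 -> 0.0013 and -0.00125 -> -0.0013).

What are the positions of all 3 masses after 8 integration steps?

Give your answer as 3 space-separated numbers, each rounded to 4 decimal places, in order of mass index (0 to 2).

Answer: 5.1925 12.7958 19.2233

Derivation:
Step 0: x=[8.0000 13.0000 19.0000] v=[0.0000 0.0000 0.0000]
Step 1: x=[7.7600 13.0400 19.0000] v=[-1.2000 0.2000 0.0000]
Step 2: x=[7.3216 13.1072 19.0032] v=[-2.1920 0.3360 0.0160]
Step 3: x=[6.7603 13.1788 19.0147] v=[-2.8064 0.3581 0.0576]
Step 4: x=[6.1717 13.2271 19.0393] v=[-2.9431 0.2416 0.1232]
Step 5: x=[5.6538 13.2257 19.0790] v=[-2.5896 -0.0070 0.1983]
Step 6: x=[5.2893 13.1556 19.1304] v=[-1.8224 -0.3507 0.2570]
Step 7: x=[5.1310 13.0098 19.1838] v=[-0.7916 -0.7290 0.2671]
Step 8: x=[5.1925 12.7958 19.2233] v=[0.3075 -1.0700 0.1975]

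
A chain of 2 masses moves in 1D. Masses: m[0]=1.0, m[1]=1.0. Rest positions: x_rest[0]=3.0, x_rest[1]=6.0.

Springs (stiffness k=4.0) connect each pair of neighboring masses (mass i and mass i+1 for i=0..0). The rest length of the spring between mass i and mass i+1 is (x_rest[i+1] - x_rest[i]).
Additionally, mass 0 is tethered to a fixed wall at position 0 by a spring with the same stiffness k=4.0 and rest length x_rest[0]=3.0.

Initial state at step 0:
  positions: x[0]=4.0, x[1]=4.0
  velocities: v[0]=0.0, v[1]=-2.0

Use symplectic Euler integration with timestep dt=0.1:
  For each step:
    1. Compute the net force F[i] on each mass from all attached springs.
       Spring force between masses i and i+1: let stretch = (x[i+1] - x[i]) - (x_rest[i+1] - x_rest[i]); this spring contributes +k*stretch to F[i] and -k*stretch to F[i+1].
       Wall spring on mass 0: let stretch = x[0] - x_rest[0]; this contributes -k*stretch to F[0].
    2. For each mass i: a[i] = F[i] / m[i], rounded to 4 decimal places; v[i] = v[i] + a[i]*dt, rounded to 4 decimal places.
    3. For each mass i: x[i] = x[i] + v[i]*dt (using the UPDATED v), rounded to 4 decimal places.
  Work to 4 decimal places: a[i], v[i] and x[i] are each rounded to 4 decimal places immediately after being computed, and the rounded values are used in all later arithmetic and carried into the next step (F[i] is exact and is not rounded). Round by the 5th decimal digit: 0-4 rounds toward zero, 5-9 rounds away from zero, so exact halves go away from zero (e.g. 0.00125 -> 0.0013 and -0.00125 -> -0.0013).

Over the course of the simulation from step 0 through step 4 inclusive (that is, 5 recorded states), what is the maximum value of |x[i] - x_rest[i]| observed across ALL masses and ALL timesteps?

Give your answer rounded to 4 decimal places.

Step 0: x=[4.0000 4.0000] v=[0.0000 -2.0000]
Step 1: x=[3.8400 3.9200] v=[-1.6000 -0.8000]
Step 2: x=[3.5296 3.9568] v=[-3.1040 0.3680]
Step 3: x=[3.0951 4.0965] v=[-4.3450 1.3971]
Step 4: x=[2.5769 4.3162] v=[-5.1825 2.1965]
Max displacement = 2.0800

Answer: 2.0800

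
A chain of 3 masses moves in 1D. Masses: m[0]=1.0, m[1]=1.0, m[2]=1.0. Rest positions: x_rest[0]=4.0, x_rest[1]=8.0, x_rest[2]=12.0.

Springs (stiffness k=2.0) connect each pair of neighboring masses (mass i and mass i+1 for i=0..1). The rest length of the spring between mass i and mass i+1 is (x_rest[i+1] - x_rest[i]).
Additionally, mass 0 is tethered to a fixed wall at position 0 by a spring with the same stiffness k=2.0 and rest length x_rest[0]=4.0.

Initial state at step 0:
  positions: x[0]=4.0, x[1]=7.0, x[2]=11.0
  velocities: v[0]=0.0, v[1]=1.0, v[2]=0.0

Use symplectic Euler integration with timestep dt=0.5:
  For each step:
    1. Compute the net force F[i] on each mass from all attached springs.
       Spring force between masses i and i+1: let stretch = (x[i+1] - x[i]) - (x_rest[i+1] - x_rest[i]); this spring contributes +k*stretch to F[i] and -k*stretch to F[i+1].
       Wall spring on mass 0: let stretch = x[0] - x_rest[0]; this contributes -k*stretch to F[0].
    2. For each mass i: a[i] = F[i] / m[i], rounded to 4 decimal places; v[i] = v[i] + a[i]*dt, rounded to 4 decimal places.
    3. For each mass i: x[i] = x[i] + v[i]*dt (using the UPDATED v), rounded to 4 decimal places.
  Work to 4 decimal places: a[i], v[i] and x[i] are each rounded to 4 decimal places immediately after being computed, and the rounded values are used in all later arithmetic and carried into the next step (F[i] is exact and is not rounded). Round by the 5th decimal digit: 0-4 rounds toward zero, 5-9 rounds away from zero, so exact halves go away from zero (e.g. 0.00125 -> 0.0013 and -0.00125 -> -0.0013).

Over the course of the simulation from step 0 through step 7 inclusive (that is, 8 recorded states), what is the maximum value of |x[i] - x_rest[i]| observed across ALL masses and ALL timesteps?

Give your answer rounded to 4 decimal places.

Step 0: x=[4.0000 7.0000 11.0000] v=[0.0000 1.0000 0.0000]
Step 1: x=[3.5000 8.0000 11.0000] v=[-1.0000 2.0000 0.0000]
Step 2: x=[3.5000 8.2500 11.5000] v=[0.0000 0.5000 1.0000]
Step 3: x=[4.1250 7.7500 12.3750] v=[1.2500 -1.0000 1.7500]
Step 4: x=[4.5000 7.7500 12.9375] v=[0.7500 0.0000 1.1250]
Step 5: x=[4.2500 8.7188 12.9063] v=[-0.5000 1.9375 -0.0625]
Step 6: x=[4.1094 9.5469 12.7813] v=[-0.2812 1.6562 -0.2500]
Step 7: x=[4.6329 9.2735 13.0391] v=[1.0469 -0.5469 0.5156]
Max displacement = 1.5469

Answer: 1.5469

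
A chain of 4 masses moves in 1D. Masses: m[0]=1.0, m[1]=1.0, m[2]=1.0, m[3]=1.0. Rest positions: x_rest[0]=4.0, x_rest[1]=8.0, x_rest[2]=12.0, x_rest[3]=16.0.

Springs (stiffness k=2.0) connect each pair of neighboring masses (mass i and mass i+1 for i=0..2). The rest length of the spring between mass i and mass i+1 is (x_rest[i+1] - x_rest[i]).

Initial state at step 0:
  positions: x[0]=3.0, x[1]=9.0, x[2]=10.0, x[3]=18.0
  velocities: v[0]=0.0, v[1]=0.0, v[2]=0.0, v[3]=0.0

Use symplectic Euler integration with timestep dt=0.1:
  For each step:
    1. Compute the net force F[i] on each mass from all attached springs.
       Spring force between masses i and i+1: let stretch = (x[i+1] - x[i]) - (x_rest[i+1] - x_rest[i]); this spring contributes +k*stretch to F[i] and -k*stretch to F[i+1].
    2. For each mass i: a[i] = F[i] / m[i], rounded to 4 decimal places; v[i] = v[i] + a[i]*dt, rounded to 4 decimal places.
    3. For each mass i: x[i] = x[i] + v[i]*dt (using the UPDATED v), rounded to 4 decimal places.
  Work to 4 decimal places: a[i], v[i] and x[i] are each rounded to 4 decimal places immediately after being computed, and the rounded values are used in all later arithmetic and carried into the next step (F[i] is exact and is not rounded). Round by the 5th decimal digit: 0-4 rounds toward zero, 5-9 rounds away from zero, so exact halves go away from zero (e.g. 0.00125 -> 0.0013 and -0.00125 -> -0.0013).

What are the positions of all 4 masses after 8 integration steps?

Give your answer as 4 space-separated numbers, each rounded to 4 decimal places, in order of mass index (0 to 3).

Step 0: x=[3.0000 9.0000 10.0000 18.0000] v=[0.0000 0.0000 0.0000 0.0000]
Step 1: x=[3.0400 8.9000 10.1400 17.9200] v=[0.4000 -1.0000 1.4000 -0.8000]
Step 2: x=[3.1172 8.7076 10.4108 17.7644] v=[0.7720 -1.9240 2.7080 -1.5560]
Step 3: x=[3.2262 8.4375 10.7946 17.5417] v=[1.0901 -2.7014 3.8381 -2.2267]
Step 4: x=[3.3594 8.1103 11.2662 17.2641] v=[1.3324 -3.2722 4.7161 -2.7761]
Step 5: x=[3.5077 7.7512 11.7947 16.9465] v=[1.4826 -3.5912 5.2845 -3.1757]
Step 6: x=[3.6608 7.3881 12.3453 16.6059] v=[1.5313 -3.6312 5.5062 -3.4061]
Step 7: x=[3.8085 7.0496 12.8820 16.2601] v=[1.4768 -3.3852 5.3669 -3.4582]
Step 8: x=[3.9410 6.7629 13.3696 15.9267] v=[1.3250 -2.8669 4.8760 -3.3338]

Answer: 3.9410 6.7629 13.3696 15.9267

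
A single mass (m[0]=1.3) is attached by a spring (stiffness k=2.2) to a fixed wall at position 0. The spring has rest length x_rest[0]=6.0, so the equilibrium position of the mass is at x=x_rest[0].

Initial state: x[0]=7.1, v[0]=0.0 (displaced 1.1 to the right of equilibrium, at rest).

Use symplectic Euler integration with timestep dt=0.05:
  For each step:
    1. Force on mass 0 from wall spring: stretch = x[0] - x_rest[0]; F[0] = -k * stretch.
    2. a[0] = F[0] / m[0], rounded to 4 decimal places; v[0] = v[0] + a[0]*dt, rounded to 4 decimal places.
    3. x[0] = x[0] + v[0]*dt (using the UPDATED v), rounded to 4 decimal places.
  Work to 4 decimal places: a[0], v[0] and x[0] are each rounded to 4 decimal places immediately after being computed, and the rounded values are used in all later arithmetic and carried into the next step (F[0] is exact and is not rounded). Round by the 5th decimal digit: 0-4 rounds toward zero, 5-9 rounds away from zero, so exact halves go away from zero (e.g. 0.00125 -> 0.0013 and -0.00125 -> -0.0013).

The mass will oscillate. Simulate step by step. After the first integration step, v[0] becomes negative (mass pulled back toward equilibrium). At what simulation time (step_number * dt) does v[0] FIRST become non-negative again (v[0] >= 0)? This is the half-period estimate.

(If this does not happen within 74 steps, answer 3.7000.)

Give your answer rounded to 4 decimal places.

Answer: 2.4500

Derivation:
Step 0: x=[7.1000] v=[0.0000]
Step 1: x=[7.0953] v=[-0.0931]
Step 2: x=[7.0860] v=[-0.1858]
Step 3: x=[7.0721] v=[-0.2777]
Step 4: x=[7.0537] v=[-0.3684]
Step 5: x=[7.0308] v=[-0.4576]
Step 6: x=[7.0036] v=[-0.5448]
Step 7: x=[6.9721] v=[-0.6297]
Step 8: x=[6.9365] v=[-0.7120]
Step 9: x=[6.8969] v=[-0.7912]
Step 10: x=[6.8535] v=[-0.8671]
Step 11: x=[6.8065] v=[-0.9393]
Step 12: x=[6.7561] v=[-1.0075]
Step 13: x=[6.7025] v=[-1.0715]
Step 14: x=[6.6460] v=[-1.1309]
Step 15: x=[6.5867] v=[-1.1856]
Step 16: x=[6.5249] v=[-1.2352]
Step 17: x=[6.4609] v=[-1.2796]
Step 18: x=[6.3950] v=[-1.3186]
Step 19: x=[6.3274] v=[-1.3520]
Step 20: x=[6.2584] v=[-1.3797]
Step 21: x=[6.1883] v=[-1.4016]
Step 22: x=[6.1174] v=[-1.4175]
Step 23: x=[6.0460] v=[-1.4274]
Step 24: x=[5.9744] v=[-1.4313]
Step 25: x=[5.9029] v=[-1.4291]
Step 26: x=[5.8319] v=[-1.4209]
Step 27: x=[5.7616] v=[-1.4067]
Step 28: x=[5.6923] v=[-1.3865]
Step 29: x=[5.6243] v=[-1.3605]
Step 30: x=[5.5579] v=[-1.3287]
Step 31: x=[5.4933] v=[-1.2913]
Step 32: x=[5.4309] v=[-1.2484]
Step 33: x=[5.3709] v=[-1.2002]
Step 34: x=[5.3136] v=[-1.1470]
Step 35: x=[5.2592] v=[-1.0889]
Step 36: x=[5.2079] v=[-1.0262]
Step 37: x=[5.1599] v=[-0.9592]
Step 38: x=[5.1155] v=[-0.8881]
Step 39: x=[5.0748] v=[-0.8133]
Step 40: x=[5.0381] v=[-0.7350]
Step 41: x=[5.0054] v=[-0.6536]
Step 42: x=[4.9769] v=[-0.5694]
Step 43: x=[4.9528] v=[-0.4828]
Step 44: x=[4.9331] v=[-0.3942]
Step 45: x=[4.9179] v=[-0.3039]
Step 46: x=[4.9073] v=[-0.2123]
Step 47: x=[4.9013] v=[-0.1198]
Step 48: x=[4.9000] v=[-0.0268]
Step 49: x=[4.9033] v=[0.0663]
First v>=0 after going negative at step 49, time=2.4500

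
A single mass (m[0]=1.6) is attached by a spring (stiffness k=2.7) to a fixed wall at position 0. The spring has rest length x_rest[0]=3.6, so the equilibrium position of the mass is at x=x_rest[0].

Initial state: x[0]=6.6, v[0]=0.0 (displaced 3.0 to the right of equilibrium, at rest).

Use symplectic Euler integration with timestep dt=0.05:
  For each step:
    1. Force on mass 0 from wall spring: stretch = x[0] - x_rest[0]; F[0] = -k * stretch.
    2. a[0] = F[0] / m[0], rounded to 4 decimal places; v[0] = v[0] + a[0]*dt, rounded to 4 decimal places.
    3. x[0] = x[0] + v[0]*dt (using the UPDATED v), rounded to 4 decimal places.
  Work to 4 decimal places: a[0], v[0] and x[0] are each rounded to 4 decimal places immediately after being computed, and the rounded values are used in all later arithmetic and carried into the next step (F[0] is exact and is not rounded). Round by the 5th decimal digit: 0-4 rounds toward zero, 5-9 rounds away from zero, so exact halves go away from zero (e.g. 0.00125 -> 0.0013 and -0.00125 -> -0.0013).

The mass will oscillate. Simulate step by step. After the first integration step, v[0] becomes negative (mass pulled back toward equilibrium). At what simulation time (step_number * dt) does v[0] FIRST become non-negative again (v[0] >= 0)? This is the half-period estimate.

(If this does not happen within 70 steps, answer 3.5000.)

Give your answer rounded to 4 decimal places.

Answer: 2.4500

Derivation:
Step 0: x=[6.6000] v=[0.0000]
Step 1: x=[6.5873] v=[-0.2531]
Step 2: x=[6.5620] v=[-0.5052]
Step 3: x=[6.5242] v=[-0.7551]
Step 4: x=[6.4741] v=[-1.0018]
Step 5: x=[6.4119] v=[-1.2443]
Step 6: x=[6.3378] v=[-1.4816]
Step 7: x=[6.2522] v=[-1.7126]
Step 8: x=[6.1554] v=[-1.9364]
Step 9: x=[6.0478] v=[-2.1520]
Step 10: x=[5.9299] v=[-2.3585]
Step 11: x=[5.8021] v=[-2.5551]
Step 12: x=[5.6651] v=[-2.7409]
Step 13: x=[5.5193] v=[-2.9151]
Step 14: x=[5.3655] v=[-3.0770]
Step 15: x=[5.2042] v=[-3.2260]
Step 16: x=[5.0361] v=[-3.3614]
Step 17: x=[4.8620] v=[-3.4826]
Step 18: x=[4.6825] v=[-3.5891]
Step 19: x=[4.4985] v=[-3.6804]
Step 20: x=[4.3107] v=[-3.7562]
Step 21: x=[4.1199] v=[-3.8162]
Step 22: x=[3.9269] v=[-3.8601]
Step 23: x=[3.7325] v=[-3.8877]
Step 24: x=[3.5376] v=[-3.8989]
Step 25: x=[3.3429] v=[-3.8936]
Step 26: x=[3.1493] v=[-3.8719]
Step 27: x=[2.9576] v=[-3.8339]
Step 28: x=[2.7686] v=[-3.7797]
Step 29: x=[2.5831] v=[-3.7096]
Step 30: x=[2.4019] v=[-3.6238]
Step 31: x=[2.2258] v=[-3.5227]
Step 32: x=[2.0555] v=[-3.4068]
Step 33: x=[1.8917] v=[-3.2765]
Step 34: x=[1.7351] v=[-3.1324]
Step 35: x=[1.5863] v=[-2.9751]
Step 36: x=[1.4460] v=[-2.8052]
Step 37: x=[1.3148] v=[-2.6235]
Step 38: x=[1.1933] v=[-2.4307]
Step 39: x=[1.0819] v=[-2.2276]
Step 40: x=[0.9811] v=[-2.0151]
Step 41: x=[0.8914] v=[-1.7941]
Step 42: x=[0.8131] v=[-1.5656]
Step 43: x=[0.7466] v=[-1.3305]
Step 44: x=[0.6921] v=[-1.0897]
Step 45: x=[0.6499] v=[-0.8443]
Step 46: x=[0.6201] v=[-0.5954]
Step 47: x=[0.6029] v=[-0.3440]
Step 48: x=[0.5983] v=[-0.0911]
Step 49: x=[0.6064] v=[0.1622]
First v>=0 after going negative at step 49, time=2.4500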